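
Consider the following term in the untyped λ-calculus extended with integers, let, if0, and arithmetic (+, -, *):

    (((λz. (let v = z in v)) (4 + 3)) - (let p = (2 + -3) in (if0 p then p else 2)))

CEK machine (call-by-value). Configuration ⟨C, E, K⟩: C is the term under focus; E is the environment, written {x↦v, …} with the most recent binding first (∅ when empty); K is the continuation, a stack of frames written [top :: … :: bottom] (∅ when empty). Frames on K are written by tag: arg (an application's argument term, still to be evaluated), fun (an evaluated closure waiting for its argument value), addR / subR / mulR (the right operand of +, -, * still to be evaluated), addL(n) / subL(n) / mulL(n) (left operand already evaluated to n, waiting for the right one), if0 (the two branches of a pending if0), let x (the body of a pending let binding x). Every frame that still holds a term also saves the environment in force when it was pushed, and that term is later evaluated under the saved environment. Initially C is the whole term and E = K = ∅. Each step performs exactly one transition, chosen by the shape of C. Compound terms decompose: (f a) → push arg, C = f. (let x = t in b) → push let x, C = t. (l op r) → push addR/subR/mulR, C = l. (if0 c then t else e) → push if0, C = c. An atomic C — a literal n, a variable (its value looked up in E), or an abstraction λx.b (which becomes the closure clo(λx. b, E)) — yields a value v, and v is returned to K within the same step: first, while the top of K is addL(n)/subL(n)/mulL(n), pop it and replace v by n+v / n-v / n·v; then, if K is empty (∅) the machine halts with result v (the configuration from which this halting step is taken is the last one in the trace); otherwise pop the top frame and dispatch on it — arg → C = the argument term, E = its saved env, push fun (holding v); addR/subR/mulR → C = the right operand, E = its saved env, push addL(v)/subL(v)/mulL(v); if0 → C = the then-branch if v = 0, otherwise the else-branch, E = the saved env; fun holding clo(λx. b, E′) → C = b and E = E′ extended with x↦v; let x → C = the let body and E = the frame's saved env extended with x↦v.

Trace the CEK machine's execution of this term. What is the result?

t=0: [C=(((λz. (let v = z in v)) (4 + 3)) - (let p = (2 + -3) in (if0 p then p else 2))) | E=∅ | K=∅]
t=1: [C=((λz. (let v = z in v)) (4 + 3)) | E=∅ | K=[subR]]
t=2: [C=(λz. (let v = z in v)) | E=∅ | K=[arg :: subR]]
t=3: [C=(4 + 3) | E=∅ | K=[fun :: subR]]
t=4: [C=4 | E=∅ | K=[addR :: fun :: subR]]
t=5: [C=3 | E=∅ | K=[addL(4) :: fun :: subR]]
t=6: [C=(let v = z in v) | E={z↦7} | K=[subR]]
t=7: [C=z | E={z↦7} | K=[let v :: subR]]
t=8: [C=v | E={v↦7, z↦7} | K=[subR]]
t=9: [C=(let p = (2 + -3) in (if0 p then p else 2)) | E=∅ | K=[subL(7)]]
t=10: [C=(2 + -3) | E=∅ | K=[let p :: subL(7)]]
t=11: [C=2 | E=∅ | K=[addR :: let p :: subL(7)]]
t=12: [C=-3 | E=∅ | K=[addL(2) :: let p :: subL(7)]]
t=13: [C=(if0 p then p else 2) | E={p↦-1} | K=[subL(7)]]
t=14: [C=p | E={p↦-1} | K=[if0 :: subL(7)]]
t=15: [C=2 | E={p↦-1} | K=[subL(7)]]
→ final value 5

Answer: 5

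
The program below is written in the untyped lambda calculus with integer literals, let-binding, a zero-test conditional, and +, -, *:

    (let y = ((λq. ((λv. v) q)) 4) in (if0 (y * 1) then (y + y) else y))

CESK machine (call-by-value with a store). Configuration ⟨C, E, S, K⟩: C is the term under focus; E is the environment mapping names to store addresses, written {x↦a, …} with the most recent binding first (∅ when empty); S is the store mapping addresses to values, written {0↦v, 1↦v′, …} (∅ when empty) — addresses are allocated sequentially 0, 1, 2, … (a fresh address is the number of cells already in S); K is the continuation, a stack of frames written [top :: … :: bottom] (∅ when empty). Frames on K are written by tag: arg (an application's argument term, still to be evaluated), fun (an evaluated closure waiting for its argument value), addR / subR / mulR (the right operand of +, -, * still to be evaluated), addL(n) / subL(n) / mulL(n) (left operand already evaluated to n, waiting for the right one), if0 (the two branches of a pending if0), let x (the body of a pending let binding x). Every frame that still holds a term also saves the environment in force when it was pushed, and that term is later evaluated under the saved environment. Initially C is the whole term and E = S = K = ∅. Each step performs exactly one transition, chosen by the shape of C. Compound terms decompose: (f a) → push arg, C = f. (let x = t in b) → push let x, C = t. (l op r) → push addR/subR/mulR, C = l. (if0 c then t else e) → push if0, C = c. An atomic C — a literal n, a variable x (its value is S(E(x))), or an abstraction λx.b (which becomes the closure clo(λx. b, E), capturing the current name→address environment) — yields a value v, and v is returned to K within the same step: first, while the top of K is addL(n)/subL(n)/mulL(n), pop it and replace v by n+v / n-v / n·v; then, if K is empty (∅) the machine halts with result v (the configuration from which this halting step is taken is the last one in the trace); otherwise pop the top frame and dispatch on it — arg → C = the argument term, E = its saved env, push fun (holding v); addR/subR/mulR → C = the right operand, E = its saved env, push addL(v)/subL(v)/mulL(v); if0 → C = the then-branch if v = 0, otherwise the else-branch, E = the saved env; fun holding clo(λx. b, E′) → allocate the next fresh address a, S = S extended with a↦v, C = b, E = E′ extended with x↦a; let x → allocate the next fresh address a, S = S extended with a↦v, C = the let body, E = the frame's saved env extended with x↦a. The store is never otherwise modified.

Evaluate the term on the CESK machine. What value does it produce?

Answer: 4

Derivation:
[0] <C=(let y = ((λq. ((λv. v) q)) 4) in (if0 (y * 1) then (y + y) else y)), E=∅, S=∅, K=∅>
[1] <C=((λq. ((λv. v) q)) 4), E=∅, S=∅, K=[let y]>
[2] <C=(λq. ((λv. v) q)), E=∅, S=∅, K=[arg :: let y]>
[3] <C=4, E=∅, S=∅, K=[fun :: let y]>
[4] <C=((λv. v) q), E={q↦0}, S={0↦4}, K=[let y]>
[5] <C=(λv. v), E={q↦0}, S={0↦4}, K=[arg :: let y]>
[6] <C=q, E={q↦0}, S={0↦4}, K=[fun :: let y]>
[7] <C=v, E={v↦1, q↦0}, S={0↦4, 1↦4}, K=[let y]>
[8] <C=(if0 (y * 1) then (y + y) else y), E={y↦2}, S={0↦4, 1↦4, 2↦4}, K=∅>
[9] <C=(y * 1), E={y↦2}, S={0↦4, 1↦4, 2↦4}, K=[if0]>
[10] <C=y, E={y↦2}, S={0↦4, 1↦4, 2↦4}, K=[mulR :: if0]>
[11] <C=1, E={y↦2}, S={0↦4, 1↦4, 2↦4}, K=[mulL(4) :: if0]>
[12] <C=y, E={y↦2}, S={0↦4, 1↦4, 2↦4}, K=∅>
→ final value 4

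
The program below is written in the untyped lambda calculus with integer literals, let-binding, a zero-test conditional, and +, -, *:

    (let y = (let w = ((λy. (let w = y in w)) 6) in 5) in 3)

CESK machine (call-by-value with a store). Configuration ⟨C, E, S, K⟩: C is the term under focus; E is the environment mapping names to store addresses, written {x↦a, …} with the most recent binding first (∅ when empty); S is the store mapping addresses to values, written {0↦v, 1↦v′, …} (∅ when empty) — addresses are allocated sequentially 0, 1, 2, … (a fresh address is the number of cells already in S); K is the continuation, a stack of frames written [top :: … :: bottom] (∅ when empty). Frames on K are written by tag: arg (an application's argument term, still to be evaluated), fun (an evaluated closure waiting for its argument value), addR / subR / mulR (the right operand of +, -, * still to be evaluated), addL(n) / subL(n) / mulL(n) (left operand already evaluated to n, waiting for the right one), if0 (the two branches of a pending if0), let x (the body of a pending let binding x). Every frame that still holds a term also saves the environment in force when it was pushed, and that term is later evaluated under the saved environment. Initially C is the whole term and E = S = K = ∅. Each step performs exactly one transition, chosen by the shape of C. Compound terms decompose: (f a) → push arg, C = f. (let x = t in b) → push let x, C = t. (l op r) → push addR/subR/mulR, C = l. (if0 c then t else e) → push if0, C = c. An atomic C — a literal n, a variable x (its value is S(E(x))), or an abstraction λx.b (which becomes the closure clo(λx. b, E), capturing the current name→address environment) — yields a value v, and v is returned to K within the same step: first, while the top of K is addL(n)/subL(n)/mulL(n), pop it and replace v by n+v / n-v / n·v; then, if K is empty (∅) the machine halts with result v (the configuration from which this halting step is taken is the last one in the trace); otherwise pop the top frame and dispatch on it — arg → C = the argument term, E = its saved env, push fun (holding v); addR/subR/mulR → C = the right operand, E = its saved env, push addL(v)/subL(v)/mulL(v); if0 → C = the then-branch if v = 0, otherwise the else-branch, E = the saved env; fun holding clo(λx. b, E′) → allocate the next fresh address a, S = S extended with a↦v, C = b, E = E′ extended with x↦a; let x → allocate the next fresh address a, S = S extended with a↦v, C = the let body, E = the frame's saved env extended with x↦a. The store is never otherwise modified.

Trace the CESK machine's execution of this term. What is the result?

t=0: [C=(let y = (let w = ((λy. (let w = y in w)) 6) in 5) in 3) | E=∅ | S=∅ | K=∅]
t=1: [C=(let w = ((λy. (let w = y in w)) 6) in 5) | E=∅ | S=∅ | K=[let y]]
t=2: [C=((λy. (let w = y in w)) 6) | E=∅ | S=∅ | K=[let w :: let y]]
t=3: [C=(λy. (let w = y in w)) | E=∅ | S=∅ | K=[arg :: let w :: let y]]
t=4: [C=6 | E=∅ | S=∅ | K=[fun :: let w :: let y]]
t=5: [C=(let w = y in w) | E={y↦0} | S={0↦6} | K=[let w :: let y]]
t=6: [C=y | E={y↦0} | S={0↦6} | K=[let w :: let w :: let y]]
t=7: [C=w | E={w↦1, y↦0} | S={0↦6, 1↦6} | K=[let w :: let y]]
t=8: [C=5 | E={w↦2} | S={0↦6, 1↦6, 2↦6} | K=[let y]]
t=9: [C=3 | E={y↦3} | S={0↦6, 1↦6, 2↦6, 3↦5} | K=∅]
→ final value 3

Answer: 3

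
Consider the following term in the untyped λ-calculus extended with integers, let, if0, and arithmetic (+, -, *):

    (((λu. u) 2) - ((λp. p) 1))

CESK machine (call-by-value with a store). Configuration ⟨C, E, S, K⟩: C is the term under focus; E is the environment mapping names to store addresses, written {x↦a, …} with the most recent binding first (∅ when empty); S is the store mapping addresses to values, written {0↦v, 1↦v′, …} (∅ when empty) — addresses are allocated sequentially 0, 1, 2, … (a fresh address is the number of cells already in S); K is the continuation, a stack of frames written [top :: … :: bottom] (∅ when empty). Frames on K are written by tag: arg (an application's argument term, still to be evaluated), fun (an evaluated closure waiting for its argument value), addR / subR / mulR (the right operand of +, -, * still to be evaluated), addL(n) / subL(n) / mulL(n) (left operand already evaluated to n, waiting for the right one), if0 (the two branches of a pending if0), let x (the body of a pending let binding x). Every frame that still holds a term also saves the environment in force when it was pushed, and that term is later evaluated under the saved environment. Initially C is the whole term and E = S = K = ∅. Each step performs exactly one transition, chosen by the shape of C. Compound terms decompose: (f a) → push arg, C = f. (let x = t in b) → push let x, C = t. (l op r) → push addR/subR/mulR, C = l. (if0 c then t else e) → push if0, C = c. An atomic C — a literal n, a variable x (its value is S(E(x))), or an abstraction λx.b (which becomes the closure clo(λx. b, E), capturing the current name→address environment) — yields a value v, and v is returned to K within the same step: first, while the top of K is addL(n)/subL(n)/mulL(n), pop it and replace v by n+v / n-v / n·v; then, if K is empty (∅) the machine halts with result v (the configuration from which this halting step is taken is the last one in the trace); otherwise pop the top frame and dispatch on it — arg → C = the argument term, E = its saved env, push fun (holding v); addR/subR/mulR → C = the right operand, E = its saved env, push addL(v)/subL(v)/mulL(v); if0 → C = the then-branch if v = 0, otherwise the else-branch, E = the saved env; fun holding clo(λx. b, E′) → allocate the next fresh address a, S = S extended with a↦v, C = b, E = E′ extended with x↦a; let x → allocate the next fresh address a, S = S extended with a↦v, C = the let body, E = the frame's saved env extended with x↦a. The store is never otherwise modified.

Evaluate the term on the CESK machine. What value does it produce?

[0] [C=(((λu. u) 2) - ((λp. p) 1)) | E=∅ | S=∅ | K=∅]
[1] [C=((λu. u) 2) | E=∅ | S=∅ | K=[subR]]
[2] [C=(λu. u) | E=∅ | S=∅ | K=[arg :: subR]]
[3] [C=2 | E=∅ | S=∅ | K=[fun :: subR]]
[4] [C=u | E={u↦0} | S={0↦2} | K=[subR]]
[5] [C=((λp. p) 1) | E=∅ | S={0↦2} | K=[subL(2)]]
[6] [C=(λp. p) | E=∅ | S={0↦2} | K=[arg :: subL(2)]]
[7] [C=1 | E=∅ | S={0↦2} | K=[fun :: subL(2)]]
[8] [C=p | E={p↦1} | S={0↦2, 1↦1} | K=[subL(2)]]
→ final value 1

Answer: 1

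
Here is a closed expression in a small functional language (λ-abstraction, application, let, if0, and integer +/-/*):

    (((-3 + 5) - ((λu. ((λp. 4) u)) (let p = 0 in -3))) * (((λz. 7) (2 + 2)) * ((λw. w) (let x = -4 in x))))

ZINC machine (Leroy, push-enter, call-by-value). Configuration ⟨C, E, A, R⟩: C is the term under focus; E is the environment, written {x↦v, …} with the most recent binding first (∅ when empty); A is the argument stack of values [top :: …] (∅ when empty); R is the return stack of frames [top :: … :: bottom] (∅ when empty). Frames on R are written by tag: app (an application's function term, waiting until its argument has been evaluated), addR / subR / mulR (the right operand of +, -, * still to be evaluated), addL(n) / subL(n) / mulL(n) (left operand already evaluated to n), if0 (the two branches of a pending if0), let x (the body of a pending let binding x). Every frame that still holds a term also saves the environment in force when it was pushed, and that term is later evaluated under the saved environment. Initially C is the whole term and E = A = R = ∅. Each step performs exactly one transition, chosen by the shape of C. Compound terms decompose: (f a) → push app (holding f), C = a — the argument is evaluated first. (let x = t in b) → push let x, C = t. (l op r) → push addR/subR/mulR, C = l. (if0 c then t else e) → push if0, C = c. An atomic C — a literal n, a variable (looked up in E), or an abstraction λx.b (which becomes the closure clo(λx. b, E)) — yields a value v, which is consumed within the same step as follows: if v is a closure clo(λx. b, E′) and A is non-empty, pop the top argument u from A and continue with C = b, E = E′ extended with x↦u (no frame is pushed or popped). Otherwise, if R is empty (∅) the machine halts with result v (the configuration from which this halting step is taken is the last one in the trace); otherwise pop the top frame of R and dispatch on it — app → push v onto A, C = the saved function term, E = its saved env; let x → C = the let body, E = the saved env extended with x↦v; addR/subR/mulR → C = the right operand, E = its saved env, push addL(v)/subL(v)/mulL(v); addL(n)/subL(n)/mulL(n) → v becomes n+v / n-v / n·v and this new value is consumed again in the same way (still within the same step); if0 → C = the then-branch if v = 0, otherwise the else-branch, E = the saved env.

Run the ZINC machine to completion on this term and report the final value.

0. <C=(((-3 + 5) - ((λu. ((λp. 4) u)) (let p = 0 in -3))) * (((λz. 7) (2 + 2)) * ((λw. w) (let x = -4 in x)))), E=∅, A=∅, R=∅>
1. <C=((-3 + 5) - ((λu. ((λp. 4) u)) (let p = 0 in -3))), E=∅, A=∅, R=[mulR]>
2. <C=(-3 + 5), E=∅, A=∅, R=[subR :: mulR]>
3. <C=-3, E=∅, A=∅, R=[addR :: subR :: mulR]>
4. <C=5, E=∅, A=∅, R=[addL(-3) :: subR :: mulR]>
5. <C=((λu. ((λp. 4) u)) (let p = 0 in -3)), E=∅, A=∅, R=[subL(2) :: mulR]>
6. <C=(let p = 0 in -3), E=∅, A=∅, R=[app :: subL(2) :: mulR]>
7. <C=0, E=∅, A=∅, R=[let p :: app :: subL(2) :: mulR]>
8. <C=-3, E={p↦0}, A=∅, R=[app :: subL(2) :: mulR]>
9. <C=(λu. ((λp. 4) u)), E=∅, A=[-3], R=[subL(2) :: mulR]>
10. <C=((λp. 4) u), E={u↦-3}, A=∅, R=[subL(2) :: mulR]>
11. <C=u, E={u↦-3}, A=∅, R=[app :: subL(2) :: mulR]>
12. <C=(λp. 4), E={u↦-3}, A=[-3], R=[subL(2) :: mulR]>
13. <C=4, E={p↦-3, u↦-3}, A=∅, R=[subL(2) :: mulR]>
14. <C=(((λz. 7) (2 + 2)) * ((λw. w) (let x = -4 in x))), E=∅, A=∅, R=[mulL(-2)]>
15. <C=((λz. 7) (2 + 2)), E=∅, A=∅, R=[mulR :: mulL(-2)]>
16. <C=(2 + 2), E=∅, A=∅, R=[app :: mulR :: mulL(-2)]>
17. <C=2, E=∅, A=∅, R=[addR :: app :: mulR :: mulL(-2)]>
18. <C=2, E=∅, A=∅, R=[addL(2) :: app :: mulR :: mulL(-2)]>
19. <C=(λz. 7), E=∅, A=[4], R=[mulR :: mulL(-2)]>
20. <C=7, E={z↦4}, A=∅, R=[mulR :: mulL(-2)]>
21. <C=((λw. w) (let x = -4 in x)), E=∅, A=∅, R=[mulL(7) :: mulL(-2)]>
22. <C=(let x = -4 in x), E=∅, A=∅, R=[app :: mulL(7) :: mulL(-2)]>
23. <C=-4, E=∅, A=∅, R=[let x :: app :: mulL(7) :: mulL(-2)]>
24. <C=x, E={x↦-4}, A=∅, R=[app :: mulL(7) :: mulL(-2)]>
25. <C=(λw. w), E=∅, A=[-4], R=[mulL(7) :: mulL(-2)]>
26. <C=w, E={w↦-4}, A=∅, R=[mulL(7) :: mulL(-2)]>
→ final value 56

Answer: 56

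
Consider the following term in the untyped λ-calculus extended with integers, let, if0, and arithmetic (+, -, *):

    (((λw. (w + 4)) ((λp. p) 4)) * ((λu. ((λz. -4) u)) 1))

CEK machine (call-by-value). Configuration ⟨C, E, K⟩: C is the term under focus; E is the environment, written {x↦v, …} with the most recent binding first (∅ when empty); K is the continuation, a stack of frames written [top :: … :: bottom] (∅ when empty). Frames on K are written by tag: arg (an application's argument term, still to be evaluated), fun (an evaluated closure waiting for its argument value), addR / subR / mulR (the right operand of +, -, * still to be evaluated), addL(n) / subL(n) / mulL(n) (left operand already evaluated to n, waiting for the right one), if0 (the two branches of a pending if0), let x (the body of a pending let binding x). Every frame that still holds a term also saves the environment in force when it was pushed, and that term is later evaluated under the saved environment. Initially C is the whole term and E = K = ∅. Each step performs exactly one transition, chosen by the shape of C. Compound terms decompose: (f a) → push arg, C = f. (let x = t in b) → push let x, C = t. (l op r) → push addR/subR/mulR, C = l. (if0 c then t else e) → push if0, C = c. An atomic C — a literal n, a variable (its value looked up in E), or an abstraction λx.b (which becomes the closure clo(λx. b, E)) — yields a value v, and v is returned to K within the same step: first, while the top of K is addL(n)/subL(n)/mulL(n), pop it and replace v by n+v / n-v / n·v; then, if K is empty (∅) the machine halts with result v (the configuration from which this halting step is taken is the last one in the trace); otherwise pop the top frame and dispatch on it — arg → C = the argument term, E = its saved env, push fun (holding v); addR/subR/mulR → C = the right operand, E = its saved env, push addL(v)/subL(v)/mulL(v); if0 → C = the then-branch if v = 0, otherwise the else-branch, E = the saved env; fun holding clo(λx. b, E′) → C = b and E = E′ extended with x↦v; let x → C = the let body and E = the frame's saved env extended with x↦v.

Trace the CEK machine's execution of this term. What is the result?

Answer: -32

Derivation:
step 0: ⟨C=(((λw. (w + 4)) ((λp. p) 4)) * ((λu. ((λz. -4) u)) 1)); E=∅; K=∅⟩
step 1: ⟨C=((λw. (w + 4)) ((λp. p) 4)); E=∅; K=[mulR]⟩
step 2: ⟨C=(λw. (w + 4)); E=∅; K=[arg :: mulR]⟩
step 3: ⟨C=((λp. p) 4); E=∅; K=[fun :: mulR]⟩
step 4: ⟨C=(λp. p); E=∅; K=[arg :: fun :: mulR]⟩
step 5: ⟨C=4; E=∅; K=[fun :: fun :: mulR]⟩
step 6: ⟨C=p; E={p↦4}; K=[fun :: mulR]⟩
step 7: ⟨C=(w + 4); E={w↦4}; K=[mulR]⟩
step 8: ⟨C=w; E={w↦4}; K=[addR :: mulR]⟩
step 9: ⟨C=4; E={w↦4}; K=[addL(4) :: mulR]⟩
step 10: ⟨C=((λu. ((λz. -4) u)) 1); E=∅; K=[mulL(8)]⟩
step 11: ⟨C=(λu. ((λz. -4) u)); E=∅; K=[arg :: mulL(8)]⟩
step 12: ⟨C=1; E=∅; K=[fun :: mulL(8)]⟩
step 13: ⟨C=((λz. -4) u); E={u↦1}; K=[mulL(8)]⟩
step 14: ⟨C=(λz. -4); E={u↦1}; K=[arg :: mulL(8)]⟩
step 15: ⟨C=u; E={u↦1}; K=[fun :: mulL(8)]⟩
step 16: ⟨C=-4; E={z↦1, u↦1}; K=[mulL(8)]⟩
→ final value -32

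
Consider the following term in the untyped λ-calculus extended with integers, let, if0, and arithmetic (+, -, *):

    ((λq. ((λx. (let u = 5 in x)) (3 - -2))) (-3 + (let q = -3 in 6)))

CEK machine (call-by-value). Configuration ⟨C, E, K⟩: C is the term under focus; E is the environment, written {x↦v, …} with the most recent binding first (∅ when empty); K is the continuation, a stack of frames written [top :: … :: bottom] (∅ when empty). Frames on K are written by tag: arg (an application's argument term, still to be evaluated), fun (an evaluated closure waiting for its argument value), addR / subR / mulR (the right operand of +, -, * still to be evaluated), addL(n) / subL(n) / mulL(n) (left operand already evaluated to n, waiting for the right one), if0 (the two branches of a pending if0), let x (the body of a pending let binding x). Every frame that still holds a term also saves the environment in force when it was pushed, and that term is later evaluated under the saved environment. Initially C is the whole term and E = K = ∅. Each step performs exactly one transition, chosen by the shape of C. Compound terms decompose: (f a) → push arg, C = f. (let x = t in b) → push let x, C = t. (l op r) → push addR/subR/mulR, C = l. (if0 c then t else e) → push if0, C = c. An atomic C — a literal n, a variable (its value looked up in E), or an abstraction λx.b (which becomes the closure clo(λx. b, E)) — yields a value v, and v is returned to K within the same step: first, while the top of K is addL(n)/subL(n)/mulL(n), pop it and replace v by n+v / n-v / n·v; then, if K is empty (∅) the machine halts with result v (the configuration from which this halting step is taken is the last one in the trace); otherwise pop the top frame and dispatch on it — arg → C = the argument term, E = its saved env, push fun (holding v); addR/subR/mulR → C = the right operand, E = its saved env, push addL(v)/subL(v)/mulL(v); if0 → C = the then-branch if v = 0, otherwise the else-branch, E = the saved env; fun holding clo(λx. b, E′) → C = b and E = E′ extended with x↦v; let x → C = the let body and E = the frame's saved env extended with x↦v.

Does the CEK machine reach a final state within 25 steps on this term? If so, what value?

Answer: 5

Machine steps:
t=0: [C=((λq. ((λx. (let u = 5 in x)) (3 - -2))) (-3 + (let q = -3 in 6))) | E=∅ | K=∅]
t=1: [C=(λq. ((λx. (let u = 5 in x)) (3 - -2))) | E=∅ | K=[arg]]
t=2: [C=(-3 + (let q = -3 in 6)) | E=∅ | K=[fun]]
t=3: [C=-3 | E=∅ | K=[addR :: fun]]
t=4: [C=(let q = -3 in 6) | E=∅ | K=[addL(-3) :: fun]]
t=5: [C=-3 | E=∅ | K=[let q :: addL(-3) :: fun]]
t=6: [C=6 | E={q↦-3} | K=[addL(-3) :: fun]]
t=7: [C=((λx. (let u = 5 in x)) (3 - -2)) | E={q↦3} | K=∅]
t=8: [C=(λx. (let u = 5 in x)) | E={q↦3} | K=[arg]]
t=9: [C=(3 - -2) | E={q↦3} | K=[fun]]
t=10: [C=3 | E={q↦3} | K=[subR :: fun]]
t=11: [C=-2 | E={q↦3} | K=[subL(3) :: fun]]
t=12: [C=(let u = 5 in x) | E={x↦5, q↦3} | K=∅]
t=13: [C=5 | E={x↦5, q↦3} | K=[let u]]
t=14: [C=x | E={u↦5, x↦5, q↦3} | K=∅]
→ final value 5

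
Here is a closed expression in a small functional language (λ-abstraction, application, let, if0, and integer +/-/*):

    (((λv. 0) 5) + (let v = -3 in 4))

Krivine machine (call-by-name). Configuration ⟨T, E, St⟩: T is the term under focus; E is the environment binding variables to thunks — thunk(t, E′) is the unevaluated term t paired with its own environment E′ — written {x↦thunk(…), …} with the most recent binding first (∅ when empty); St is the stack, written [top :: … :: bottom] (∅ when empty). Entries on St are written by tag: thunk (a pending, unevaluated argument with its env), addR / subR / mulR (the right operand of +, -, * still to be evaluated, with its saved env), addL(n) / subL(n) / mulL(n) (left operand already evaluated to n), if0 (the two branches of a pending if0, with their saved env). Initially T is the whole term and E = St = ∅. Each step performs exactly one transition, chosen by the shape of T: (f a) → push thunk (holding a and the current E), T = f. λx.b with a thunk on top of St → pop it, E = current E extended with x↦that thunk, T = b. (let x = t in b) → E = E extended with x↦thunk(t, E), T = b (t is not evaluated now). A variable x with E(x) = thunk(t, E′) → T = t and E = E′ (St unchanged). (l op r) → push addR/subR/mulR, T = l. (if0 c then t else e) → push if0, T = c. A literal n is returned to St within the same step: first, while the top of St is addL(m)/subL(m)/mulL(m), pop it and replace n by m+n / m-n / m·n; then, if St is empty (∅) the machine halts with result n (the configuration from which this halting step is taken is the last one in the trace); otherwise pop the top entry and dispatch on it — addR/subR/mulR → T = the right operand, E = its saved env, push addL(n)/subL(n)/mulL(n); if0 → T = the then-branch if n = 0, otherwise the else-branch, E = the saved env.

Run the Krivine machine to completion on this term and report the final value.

step 0: [T=(((λv. 0) 5) + (let v = -3 in 4)) | E=∅ | St=∅]
step 1: [T=((λv. 0) 5) | E=∅ | St=[addR]]
step 2: [T=(λv. 0) | E=∅ | St=[thunk :: addR]]
step 3: [T=0 | E={v↦thunk(5, ∅)} | St=[addR]]
step 4: [T=(let v = -3 in 4) | E=∅ | St=[addL(0)]]
step 5: [T=4 | E={v↦thunk(-3, ∅)} | St=[addL(0)]]
→ final value 4

Answer: 4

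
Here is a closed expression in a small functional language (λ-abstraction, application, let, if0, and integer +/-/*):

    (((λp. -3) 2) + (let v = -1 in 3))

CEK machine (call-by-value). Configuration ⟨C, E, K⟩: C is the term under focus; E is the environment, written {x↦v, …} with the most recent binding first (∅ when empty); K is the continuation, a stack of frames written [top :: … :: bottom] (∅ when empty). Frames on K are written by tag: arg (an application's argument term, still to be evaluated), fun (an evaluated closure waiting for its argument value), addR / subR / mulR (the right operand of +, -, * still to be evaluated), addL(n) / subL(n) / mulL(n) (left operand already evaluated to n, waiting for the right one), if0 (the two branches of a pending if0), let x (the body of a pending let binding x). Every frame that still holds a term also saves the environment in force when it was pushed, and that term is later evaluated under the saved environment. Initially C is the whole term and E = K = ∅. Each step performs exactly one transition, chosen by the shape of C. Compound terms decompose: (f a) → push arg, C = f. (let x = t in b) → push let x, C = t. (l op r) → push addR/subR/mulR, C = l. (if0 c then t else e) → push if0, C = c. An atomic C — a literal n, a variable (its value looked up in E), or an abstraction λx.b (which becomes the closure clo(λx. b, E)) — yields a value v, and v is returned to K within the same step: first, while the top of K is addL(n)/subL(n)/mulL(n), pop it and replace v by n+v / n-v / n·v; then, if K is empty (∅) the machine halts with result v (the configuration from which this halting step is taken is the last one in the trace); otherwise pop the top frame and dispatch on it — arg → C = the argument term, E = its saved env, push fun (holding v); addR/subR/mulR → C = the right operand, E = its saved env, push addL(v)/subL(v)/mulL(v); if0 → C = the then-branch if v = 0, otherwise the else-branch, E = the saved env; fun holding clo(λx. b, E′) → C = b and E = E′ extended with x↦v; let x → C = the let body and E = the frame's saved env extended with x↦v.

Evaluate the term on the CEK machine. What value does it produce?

0. ⟨C=(((λp. -3) 2) + (let v = -1 in 3)); E=∅; K=∅⟩
1. ⟨C=((λp. -3) 2); E=∅; K=[addR]⟩
2. ⟨C=(λp. -3); E=∅; K=[arg :: addR]⟩
3. ⟨C=2; E=∅; K=[fun :: addR]⟩
4. ⟨C=-3; E={p↦2}; K=[addR]⟩
5. ⟨C=(let v = -1 in 3); E=∅; K=[addL(-3)]⟩
6. ⟨C=-1; E=∅; K=[let v :: addL(-3)]⟩
7. ⟨C=3; E={v↦-1}; K=[addL(-3)]⟩
→ final value 0

Answer: 0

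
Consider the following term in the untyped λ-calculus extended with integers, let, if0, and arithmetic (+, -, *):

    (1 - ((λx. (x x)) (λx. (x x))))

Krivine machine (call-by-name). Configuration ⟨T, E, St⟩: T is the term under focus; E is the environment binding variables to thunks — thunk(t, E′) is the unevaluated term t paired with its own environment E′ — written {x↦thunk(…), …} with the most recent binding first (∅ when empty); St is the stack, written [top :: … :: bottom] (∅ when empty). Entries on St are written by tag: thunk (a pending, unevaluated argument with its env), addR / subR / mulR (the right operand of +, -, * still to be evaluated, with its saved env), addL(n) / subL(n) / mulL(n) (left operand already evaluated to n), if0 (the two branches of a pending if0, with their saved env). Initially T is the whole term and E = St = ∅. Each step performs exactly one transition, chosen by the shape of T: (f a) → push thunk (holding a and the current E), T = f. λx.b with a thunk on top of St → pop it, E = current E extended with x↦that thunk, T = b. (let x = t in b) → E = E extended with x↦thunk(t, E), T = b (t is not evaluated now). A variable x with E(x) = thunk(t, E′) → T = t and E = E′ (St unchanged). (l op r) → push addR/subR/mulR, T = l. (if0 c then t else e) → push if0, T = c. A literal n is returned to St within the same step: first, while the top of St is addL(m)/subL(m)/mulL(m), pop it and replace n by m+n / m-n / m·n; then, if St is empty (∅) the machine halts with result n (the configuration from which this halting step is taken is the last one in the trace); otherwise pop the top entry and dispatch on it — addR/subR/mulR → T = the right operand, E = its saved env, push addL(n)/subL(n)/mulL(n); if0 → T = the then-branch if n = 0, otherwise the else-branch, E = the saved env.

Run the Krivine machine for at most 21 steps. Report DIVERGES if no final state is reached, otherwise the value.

t=0: [T=(1 - ((λx. (x x)) (λx. (x x)))) | E=∅ | St=∅]
t=1: [T=1 | E=∅ | St=[subR]]
t=2: [T=((λx. (x x)) (λx. (x x))) | E=∅ | St=[subL(1)]]
t=3: [T=(λx. (x x)) | E=∅ | St=[thunk :: subL(1)]]
t=4: [T=(x x) | E={x↦thunk((λx. (x x)), ∅)} | St=[subL(1)]]
t=5: [T=x | E={x↦thunk((λx. (x x)), ∅)} | St=[thunk :: subL(1)]]
t=6: [T=(λx. (x x)) | E=∅ | St=[thunk :: subL(1)]]
t=7: [T=(x x) | E={x↦thunk(x, {x↦thunk((λx. (x x)), ∅)})} | St=[subL(1)]]
t=8: [T=x | E={x↦thunk(x, {x↦thunk((λx. (x x)), ∅)})} | St=[thunk :: subL(1)]]
t=9: [T=x | E={x↦thunk((λx. (x x)), ∅)} | St=[thunk :: subL(1)]]
t=10: [T=(λx. (x x)) | E=∅ | St=[thunk :: subL(1)]]
t=11: [T=(x x) | E={x↦thunk(x, {x↦thunk(x, {x↦thunk((λx. (x x)), ∅)})})} | St=[subL(1)]]
t=12: [T=x | E={x↦thunk(x, {x↦thunk(x, {x↦thunk((λx. (x x)), ∅)})})} | St=[thunk :: subL(1)]]
t=13: [T=x | E={x↦thunk(x, {x↦thunk((λx. (x x)), ∅)})} | St=[thunk :: subL(1)]]
t=14: [T=x | E={x↦thunk((λx. (x x)), ∅)} | St=[thunk :: subL(1)]]
t=15: [T=(λx. (x x)) | E=∅ | St=[thunk :: subL(1)]]
t=16: [T=(x x) | E={x↦thunk(x, {x↦thunk(x, {x↦thunk(x, {x↦thunk((λx. (x x)), ∅)})})})} | St=[subL(1)]]
t=17: [T=x | E={x↦thunk(x, {x↦thunk(x, {x↦thunk(x, {x↦thunk((λx. (x x)), ∅)})})})} | St=[thunk :: subL(1)]]
t=18: [T=x | E={x↦thunk(x, {x↦thunk(x, {x↦thunk((λx. (x x)), ∅)})})} | St=[thunk :: subL(1)]]
t=19: [T=x | E={x↦thunk(x, {x↦thunk((λx. (x x)), ∅)})} | St=[thunk :: subL(1)]]
t=20: [T=x | E={x↦thunk((λx. (x x)), ∅)} | St=[thunk :: subL(1)]]
t=21: [T=(λx. (x x)) | E=∅ | St=[thunk :: subL(1)]]
→ 21 transitions taken and the configuration is still not final: no result within 21 steps

Answer: DIVERGES (no final state within 21 steps)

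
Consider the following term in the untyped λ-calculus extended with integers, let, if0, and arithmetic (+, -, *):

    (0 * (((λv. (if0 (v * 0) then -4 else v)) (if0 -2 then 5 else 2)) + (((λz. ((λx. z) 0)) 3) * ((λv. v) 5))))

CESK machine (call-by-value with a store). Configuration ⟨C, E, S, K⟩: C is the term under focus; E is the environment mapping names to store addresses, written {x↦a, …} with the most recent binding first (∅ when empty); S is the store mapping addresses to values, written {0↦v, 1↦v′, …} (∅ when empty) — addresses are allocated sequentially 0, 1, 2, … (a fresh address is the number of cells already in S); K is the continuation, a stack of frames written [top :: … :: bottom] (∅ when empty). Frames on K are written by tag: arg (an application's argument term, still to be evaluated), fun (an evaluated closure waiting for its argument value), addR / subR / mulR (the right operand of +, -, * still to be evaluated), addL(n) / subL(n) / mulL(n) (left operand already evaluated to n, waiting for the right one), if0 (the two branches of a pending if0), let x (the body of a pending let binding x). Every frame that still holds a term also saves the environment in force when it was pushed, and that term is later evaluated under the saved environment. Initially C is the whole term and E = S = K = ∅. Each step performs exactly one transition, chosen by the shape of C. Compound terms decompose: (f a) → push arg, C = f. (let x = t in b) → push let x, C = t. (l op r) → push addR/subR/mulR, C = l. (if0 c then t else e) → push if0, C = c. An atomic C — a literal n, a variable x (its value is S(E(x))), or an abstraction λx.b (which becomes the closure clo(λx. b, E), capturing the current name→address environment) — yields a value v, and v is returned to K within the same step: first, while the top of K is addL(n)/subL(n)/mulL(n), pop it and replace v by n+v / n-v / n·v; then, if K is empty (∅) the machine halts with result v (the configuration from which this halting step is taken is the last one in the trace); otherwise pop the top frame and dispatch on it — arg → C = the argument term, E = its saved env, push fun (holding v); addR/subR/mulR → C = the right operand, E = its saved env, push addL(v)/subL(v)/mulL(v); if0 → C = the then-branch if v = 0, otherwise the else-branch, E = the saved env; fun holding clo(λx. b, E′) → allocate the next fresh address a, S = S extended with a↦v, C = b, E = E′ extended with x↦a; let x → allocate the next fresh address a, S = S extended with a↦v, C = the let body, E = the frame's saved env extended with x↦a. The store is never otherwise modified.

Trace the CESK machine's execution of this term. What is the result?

Answer: 0

Machine steps:
t=0: <C=(0 * (((λv. (if0 (v * 0) then -4 else v)) (if0 -2 then 5 else 2)) + (((λz. ((λx. z) 0)) 3) * ((λv. v) 5)))), E=∅, S=∅, K=∅>
t=1: <C=0, E=∅, S=∅, K=[mulR]>
t=2: <C=(((λv. (if0 (v * 0) then -4 else v)) (if0 -2 then 5 else 2)) + (((λz. ((λx. z) 0)) 3) * ((λv. v) 5))), E=∅, S=∅, K=[mulL(0)]>
t=3: <C=((λv. (if0 (v * 0) then -4 else v)) (if0 -2 then 5 else 2)), E=∅, S=∅, K=[addR :: mulL(0)]>
t=4: <C=(λv. (if0 (v * 0) then -4 else v)), E=∅, S=∅, K=[arg :: addR :: mulL(0)]>
t=5: <C=(if0 -2 then 5 else 2), E=∅, S=∅, K=[fun :: addR :: mulL(0)]>
t=6: <C=-2, E=∅, S=∅, K=[if0 :: fun :: addR :: mulL(0)]>
t=7: <C=2, E=∅, S=∅, K=[fun :: addR :: mulL(0)]>
t=8: <C=(if0 (v * 0) then -4 else v), E={v↦0}, S={0↦2}, K=[addR :: mulL(0)]>
t=9: <C=(v * 0), E={v↦0}, S={0↦2}, K=[if0 :: addR :: mulL(0)]>
t=10: <C=v, E={v↦0}, S={0↦2}, K=[mulR :: if0 :: addR :: mulL(0)]>
t=11: <C=0, E={v↦0}, S={0↦2}, K=[mulL(2) :: if0 :: addR :: mulL(0)]>
t=12: <C=-4, E={v↦0}, S={0↦2}, K=[addR :: mulL(0)]>
t=13: <C=(((λz. ((λx. z) 0)) 3) * ((λv. v) 5)), E=∅, S={0↦2}, K=[addL(-4) :: mulL(0)]>
t=14: <C=((λz. ((λx. z) 0)) 3), E=∅, S={0↦2}, K=[mulR :: addL(-4) :: mulL(0)]>
t=15: <C=(λz. ((λx. z) 0)), E=∅, S={0↦2}, K=[arg :: mulR :: addL(-4) :: mulL(0)]>
t=16: <C=3, E=∅, S={0↦2}, K=[fun :: mulR :: addL(-4) :: mulL(0)]>
t=17: <C=((λx. z) 0), E={z↦1}, S={0↦2, 1↦3}, K=[mulR :: addL(-4) :: mulL(0)]>
t=18: <C=(λx. z), E={z↦1}, S={0↦2, 1↦3}, K=[arg :: mulR :: addL(-4) :: mulL(0)]>
t=19: <C=0, E={z↦1}, S={0↦2, 1↦3}, K=[fun :: mulR :: addL(-4) :: mulL(0)]>
t=20: <C=z, E={x↦2, z↦1}, S={0↦2, 1↦3, 2↦0}, K=[mulR :: addL(-4) :: mulL(0)]>
t=21: <C=((λv. v) 5), E=∅, S={0↦2, 1↦3, 2↦0}, K=[mulL(3) :: addL(-4) :: mulL(0)]>
t=22: <C=(λv. v), E=∅, S={0↦2, 1↦3, 2↦0}, K=[arg :: mulL(3) :: addL(-4) :: mulL(0)]>
t=23: <C=5, E=∅, S={0↦2, 1↦3, 2↦0}, K=[fun :: mulL(3) :: addL(-4) :: mulL(0)]>
t=24: <C=v, E={v↦3}, S={0↦2, 1↦3, 2↦0, 3↦5}, K=[mulL(3) :: addL(-4) :: mulL(0)]>
→ final value 0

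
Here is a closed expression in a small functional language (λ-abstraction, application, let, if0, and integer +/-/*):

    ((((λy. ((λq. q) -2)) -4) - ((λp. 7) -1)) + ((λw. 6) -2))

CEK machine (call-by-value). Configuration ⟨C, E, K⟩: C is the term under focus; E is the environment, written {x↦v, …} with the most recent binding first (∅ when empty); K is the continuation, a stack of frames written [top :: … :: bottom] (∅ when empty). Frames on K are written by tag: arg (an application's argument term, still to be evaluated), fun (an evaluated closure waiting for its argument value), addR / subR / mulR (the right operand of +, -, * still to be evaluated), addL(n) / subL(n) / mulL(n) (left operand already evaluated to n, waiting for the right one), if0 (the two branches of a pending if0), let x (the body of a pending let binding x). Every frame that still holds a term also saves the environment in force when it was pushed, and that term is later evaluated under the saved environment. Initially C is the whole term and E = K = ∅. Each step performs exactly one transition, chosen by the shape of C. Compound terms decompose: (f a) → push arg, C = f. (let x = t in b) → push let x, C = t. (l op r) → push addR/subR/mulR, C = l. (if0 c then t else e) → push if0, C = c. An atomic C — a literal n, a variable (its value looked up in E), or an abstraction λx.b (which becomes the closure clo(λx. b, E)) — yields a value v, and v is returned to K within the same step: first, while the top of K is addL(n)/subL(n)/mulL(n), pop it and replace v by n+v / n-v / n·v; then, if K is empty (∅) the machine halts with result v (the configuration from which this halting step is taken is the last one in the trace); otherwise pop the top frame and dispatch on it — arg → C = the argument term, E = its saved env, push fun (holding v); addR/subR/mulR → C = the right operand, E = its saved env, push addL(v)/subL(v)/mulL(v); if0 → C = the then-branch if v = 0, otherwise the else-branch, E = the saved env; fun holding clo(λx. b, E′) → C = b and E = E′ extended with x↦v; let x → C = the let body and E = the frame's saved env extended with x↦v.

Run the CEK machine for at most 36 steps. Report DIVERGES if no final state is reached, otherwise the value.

Answer: -3

Machine steps:
0. ⟨C=((((λy. ((λq. q) -2)) -4) - ((λp. 7) -1)) + ((λw. 6) -2)); E=∅; K=∅⟩
1. ⟨C=(((λy. ((λq. q) -2)) -4) - ((λp. 7) -1)); E=∅; K=[addR]⟩
2. ⟨C=((λy. ((λq. q) -2)) -4); E=∅; K=[subR :: addR]⟩
3. ⟨C=(λy. ((λq. q) -2)); E=∅; K=[arg :: subR :: addR]⟩
4. ⟨C=-4; E=∅; K=[fun :: subR :: addR]⟩
5. ⟨C=((λq. q) -2); E={y↦-4}; K=[subR :: addR]⟩
6. ⟨C=(λq. q); E={y↦-4}; K=[arg :: subR :: addR]⟩
7. ⟨C=-2; E={y↦-4}; K=[fun :: subR :: addR]⟩
8. ⟨C=q; E={q↦-2, y↦-4}; K=[subR :: addR]⟩
9. ⟨C=((λp. 7) -1); E=∅; K=[subL(-2) :: addR]⟩
10. ⟨C=(λp. 7); E=∅; K=[arg :: subL(-2) :: addR]⟩
11. ⟨C=-1; E=∅; K=[fun :: subL(-2) :: addR]⟩
12. ⟨C=7; E={p↦-1}; K=[subL(-2) :: addR]⟩
13. ⟨C=((λw. 6) -2); E=∅; K=[addL(-9)]⟩
14. ⟨C=(λw. 6); E=∅; K=[arg :: addL(-9)]⟩
15. ⟨C=-2; E=∅; K=[fun :: addL(-9)]⟩
16. ⟨C=6; E={w↦-2}; K=[addL(-9)]⟩
→ final value -3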